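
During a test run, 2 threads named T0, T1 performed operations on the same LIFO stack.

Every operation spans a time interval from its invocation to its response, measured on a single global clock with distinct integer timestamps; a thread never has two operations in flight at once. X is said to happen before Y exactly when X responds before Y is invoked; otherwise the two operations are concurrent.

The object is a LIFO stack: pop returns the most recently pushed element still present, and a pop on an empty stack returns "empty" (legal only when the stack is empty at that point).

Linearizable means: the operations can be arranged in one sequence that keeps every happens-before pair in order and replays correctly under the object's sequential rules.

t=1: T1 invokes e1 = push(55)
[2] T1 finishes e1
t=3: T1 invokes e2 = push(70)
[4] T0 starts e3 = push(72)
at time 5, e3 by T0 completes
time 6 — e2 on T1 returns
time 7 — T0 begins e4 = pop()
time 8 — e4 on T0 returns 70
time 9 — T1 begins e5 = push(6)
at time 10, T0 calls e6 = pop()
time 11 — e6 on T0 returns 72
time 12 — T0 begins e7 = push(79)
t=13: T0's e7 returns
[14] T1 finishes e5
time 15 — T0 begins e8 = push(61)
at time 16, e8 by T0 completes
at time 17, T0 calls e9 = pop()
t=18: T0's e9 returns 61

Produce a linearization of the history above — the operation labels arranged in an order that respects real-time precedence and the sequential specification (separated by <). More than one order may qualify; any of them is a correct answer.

e1 < e3 < e2 < e4 < e6 < e5 < e7 < e8 < e9

1. e1 push(55), leaving stack <55>
2. e3 push(72), leaving stack <55,72>
3. e2 push(70), leaving stack <55,72,70>
4. e4 pop() → 70, leaving stack <55,72>
5. e6 pop() → 72, leaving stack <55>
6. e5 push(6), leaving stack <55,6>
7. e7 push(79), leaving stack <55,6,79>
8. e8 push(61), leaving stack <55,6,79,61>
9. e9 pop() → 61, leaving stack <55,6,79>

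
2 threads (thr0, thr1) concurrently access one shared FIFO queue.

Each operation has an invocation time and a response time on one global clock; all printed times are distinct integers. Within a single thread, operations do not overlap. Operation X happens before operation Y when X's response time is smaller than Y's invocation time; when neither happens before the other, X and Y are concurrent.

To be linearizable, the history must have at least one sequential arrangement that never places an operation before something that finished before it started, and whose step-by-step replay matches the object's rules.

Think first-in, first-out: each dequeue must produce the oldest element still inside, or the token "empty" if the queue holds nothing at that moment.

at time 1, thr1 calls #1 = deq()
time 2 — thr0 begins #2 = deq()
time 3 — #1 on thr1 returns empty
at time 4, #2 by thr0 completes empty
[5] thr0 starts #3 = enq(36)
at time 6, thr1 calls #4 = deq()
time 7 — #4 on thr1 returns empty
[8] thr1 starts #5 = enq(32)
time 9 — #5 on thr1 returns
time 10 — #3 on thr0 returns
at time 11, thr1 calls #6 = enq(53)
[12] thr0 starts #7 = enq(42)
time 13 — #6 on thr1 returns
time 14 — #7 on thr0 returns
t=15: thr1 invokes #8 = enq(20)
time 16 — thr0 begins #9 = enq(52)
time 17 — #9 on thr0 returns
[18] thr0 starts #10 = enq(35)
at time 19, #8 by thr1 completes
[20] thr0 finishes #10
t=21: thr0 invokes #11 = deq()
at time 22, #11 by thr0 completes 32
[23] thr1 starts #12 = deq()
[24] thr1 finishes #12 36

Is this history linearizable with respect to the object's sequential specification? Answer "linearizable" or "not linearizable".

linearizable

one valid linearization: #1, #2, #4, #5, #3, #6, #7, #8, #9, #10, #11, #12
1. #1 deq() → empty, leaving queue <>
2. #2 deq() → empty, leaving queue <>
3. #4 deq() → empty, leaving queue <>
4. #5 enq(32), leaving queue <32>
5. #3 enq(36), leaving queue <32,36>
6. #6 enq(53), leaving queue <32,36,53>
7. #7 enq(42), leaving queue <32,36,53,42>
8. #8 enq(20), leaving queue <32,36,53,42,20>
9. #9 enq(52), leaving queue <32,36,53,42,20,52>
10. #10 enq(35), leaving queue <32,36,53,42,20,52,35>
11. #11 deq() → 32, leaving queue <36,53,42,20,52,35>
12. #12 deq() → 36, leaving queue <53,42,20,52,35>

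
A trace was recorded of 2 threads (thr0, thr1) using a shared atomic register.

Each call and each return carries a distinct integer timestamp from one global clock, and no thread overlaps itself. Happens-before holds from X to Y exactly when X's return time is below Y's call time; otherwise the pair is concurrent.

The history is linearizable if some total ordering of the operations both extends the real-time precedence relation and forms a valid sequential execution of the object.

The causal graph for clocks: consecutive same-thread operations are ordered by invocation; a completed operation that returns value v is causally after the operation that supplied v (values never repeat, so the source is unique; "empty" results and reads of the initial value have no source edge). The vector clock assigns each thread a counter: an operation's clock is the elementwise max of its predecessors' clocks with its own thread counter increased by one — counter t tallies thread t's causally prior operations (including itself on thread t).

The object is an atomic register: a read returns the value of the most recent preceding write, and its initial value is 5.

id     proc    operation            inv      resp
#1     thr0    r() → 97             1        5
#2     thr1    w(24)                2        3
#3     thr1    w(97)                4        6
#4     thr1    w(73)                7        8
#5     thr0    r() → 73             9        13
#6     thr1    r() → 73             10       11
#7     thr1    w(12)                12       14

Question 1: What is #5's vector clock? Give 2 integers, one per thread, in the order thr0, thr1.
Answer: (2, 3)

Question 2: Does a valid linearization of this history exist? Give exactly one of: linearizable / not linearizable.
a witness: #2, #3, #1, #4, #5, #6, #7
after step 1 (#2 w(24)): value 24
after step 2 (#3 w(97)): value 97
after step 3 (#1 r() → 97): value 97
after step 4 (#4 w(73)): value 73
after step 5 (#5 r() → 73): value 73
after step 6 (#6 r() → 73): value 73
after step 7 (#7 w(12)): value 12

linearizable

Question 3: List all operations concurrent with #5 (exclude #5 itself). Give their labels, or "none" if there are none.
Answer: #6, #7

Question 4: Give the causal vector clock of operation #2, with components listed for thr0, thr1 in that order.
Answer: (0, 1)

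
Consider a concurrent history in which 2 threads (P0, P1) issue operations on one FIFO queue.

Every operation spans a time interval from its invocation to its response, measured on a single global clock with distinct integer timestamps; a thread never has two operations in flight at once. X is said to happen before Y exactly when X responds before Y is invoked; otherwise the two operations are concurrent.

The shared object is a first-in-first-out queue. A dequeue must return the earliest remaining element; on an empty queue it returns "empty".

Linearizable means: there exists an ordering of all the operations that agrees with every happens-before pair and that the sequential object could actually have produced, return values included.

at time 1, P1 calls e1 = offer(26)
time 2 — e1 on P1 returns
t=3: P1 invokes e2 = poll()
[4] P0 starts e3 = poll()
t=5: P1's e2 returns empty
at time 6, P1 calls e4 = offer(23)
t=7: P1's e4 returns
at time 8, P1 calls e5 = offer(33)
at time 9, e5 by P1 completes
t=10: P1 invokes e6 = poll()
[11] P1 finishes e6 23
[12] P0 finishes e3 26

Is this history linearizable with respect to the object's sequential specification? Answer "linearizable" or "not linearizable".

linearizable

witness order: e1, e3, e2, e4, e5, e6
1. e1 offer(26), leaving queue <26>
2. e3 poll() → 26, leaving queue <>
3. e2 poll() → empty, leaving queue <>
4. e4 offer(23), leaving queue <23>
5. e5 offer(33), leaving queue <23,33>
6. e6 poll() → 23, leaving queue <33>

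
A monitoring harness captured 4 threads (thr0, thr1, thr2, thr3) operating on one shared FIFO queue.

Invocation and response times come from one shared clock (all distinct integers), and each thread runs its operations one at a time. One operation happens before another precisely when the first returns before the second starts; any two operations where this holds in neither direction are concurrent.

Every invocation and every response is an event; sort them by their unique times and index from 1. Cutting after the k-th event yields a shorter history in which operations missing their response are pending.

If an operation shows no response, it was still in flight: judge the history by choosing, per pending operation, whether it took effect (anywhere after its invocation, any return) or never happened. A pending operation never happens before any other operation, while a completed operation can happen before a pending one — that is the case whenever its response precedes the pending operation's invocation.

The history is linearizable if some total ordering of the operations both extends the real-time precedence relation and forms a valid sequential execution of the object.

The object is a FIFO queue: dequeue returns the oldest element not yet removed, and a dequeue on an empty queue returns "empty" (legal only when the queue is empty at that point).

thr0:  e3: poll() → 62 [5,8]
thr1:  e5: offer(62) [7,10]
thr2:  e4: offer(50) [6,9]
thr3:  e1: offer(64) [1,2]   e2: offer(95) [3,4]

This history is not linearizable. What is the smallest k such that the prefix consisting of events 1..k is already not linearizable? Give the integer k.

8

one valid order for events 1..7 is e1, e2:
after step 1 (e1 offer(64)): queue <64>
after step 2 (e2 offer(95)): queue <64,95>
with event 8 included (e3 responding at time 8), all real-time-consistent orders fail
completion choices over the 2 pending operations (e4, e5) were checked; none helps
sample order e1, e2, e3 (pending dropped) stalls at step 3 — e3 poll() → 62 has no legal effect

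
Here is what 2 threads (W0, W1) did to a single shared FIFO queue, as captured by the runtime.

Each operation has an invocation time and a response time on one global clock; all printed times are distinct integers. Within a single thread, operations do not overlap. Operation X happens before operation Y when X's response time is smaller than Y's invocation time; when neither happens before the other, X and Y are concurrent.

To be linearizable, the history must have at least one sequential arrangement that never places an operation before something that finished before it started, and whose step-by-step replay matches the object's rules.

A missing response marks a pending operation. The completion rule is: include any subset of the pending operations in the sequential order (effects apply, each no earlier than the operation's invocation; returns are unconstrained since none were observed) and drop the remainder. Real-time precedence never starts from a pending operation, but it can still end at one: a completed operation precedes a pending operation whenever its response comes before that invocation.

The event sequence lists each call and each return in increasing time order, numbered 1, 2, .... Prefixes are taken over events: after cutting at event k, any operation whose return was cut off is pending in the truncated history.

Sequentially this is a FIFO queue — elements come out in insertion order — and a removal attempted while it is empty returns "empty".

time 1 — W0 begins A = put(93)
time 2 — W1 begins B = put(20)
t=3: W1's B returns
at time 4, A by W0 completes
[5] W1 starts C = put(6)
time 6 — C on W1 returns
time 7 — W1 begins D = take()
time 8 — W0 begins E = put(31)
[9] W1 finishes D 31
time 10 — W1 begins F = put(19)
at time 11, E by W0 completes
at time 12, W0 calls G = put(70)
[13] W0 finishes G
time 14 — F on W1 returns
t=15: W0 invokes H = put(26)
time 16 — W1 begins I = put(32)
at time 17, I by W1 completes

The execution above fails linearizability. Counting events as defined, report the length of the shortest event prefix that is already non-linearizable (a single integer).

a valid linearization of events 1..8 exists, for instance A, B, C:
1. A put(93), leaving queue <93>
2. B put(20), leaving queue <93,20>
3. C put(6), leaving queue <93,20,6>
with event 9 included (D responding at time 9), all real-time-consistent orders fail
including or dropping the 1 pending operation (E) in any combination fails
for example A, B, C, D (pending dropped) fails at step 4: D take() → 31 is not legal there
for example B, A, C, D (pending dropped) fails at step 4: D take() → 31 is not legal there

9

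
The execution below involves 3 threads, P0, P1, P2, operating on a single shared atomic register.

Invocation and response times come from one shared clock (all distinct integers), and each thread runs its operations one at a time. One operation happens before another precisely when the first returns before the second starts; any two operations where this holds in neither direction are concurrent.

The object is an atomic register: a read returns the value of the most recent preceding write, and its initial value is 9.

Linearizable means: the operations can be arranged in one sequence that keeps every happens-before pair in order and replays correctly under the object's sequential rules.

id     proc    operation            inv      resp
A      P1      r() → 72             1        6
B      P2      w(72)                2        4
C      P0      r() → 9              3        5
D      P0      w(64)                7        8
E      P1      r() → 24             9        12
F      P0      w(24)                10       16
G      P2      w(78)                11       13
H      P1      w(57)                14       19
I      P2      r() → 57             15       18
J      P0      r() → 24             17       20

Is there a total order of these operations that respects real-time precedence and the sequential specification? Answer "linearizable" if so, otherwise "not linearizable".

witness order: C, B, A, D, G, F, E, J, H, I
1. C r() → 9, leaving value 9
2. B w(72), leaving value 72
3. A r() → 72, leaving value 72
4. D w(64), leaving value 64
5. G w(78), leaving value 78
6. F w(24), leaving value 24
7. E r() → 24, leaving value 24
8. J r() → 24, leaving value 24
9. H w(57), leaving value 57
10. I r() → 57, leaving value 57

linearizable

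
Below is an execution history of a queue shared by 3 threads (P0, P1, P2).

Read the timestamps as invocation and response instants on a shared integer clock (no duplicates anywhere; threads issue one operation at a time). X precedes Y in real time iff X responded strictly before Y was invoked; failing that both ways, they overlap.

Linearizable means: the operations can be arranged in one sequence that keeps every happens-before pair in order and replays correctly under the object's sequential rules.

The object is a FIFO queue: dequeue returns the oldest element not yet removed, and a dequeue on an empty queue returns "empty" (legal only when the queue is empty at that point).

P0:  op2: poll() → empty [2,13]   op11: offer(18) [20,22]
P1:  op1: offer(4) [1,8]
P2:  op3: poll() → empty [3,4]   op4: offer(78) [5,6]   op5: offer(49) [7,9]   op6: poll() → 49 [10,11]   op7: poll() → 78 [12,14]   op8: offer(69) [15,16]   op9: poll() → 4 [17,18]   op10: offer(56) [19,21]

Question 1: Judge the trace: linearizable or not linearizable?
not linearizable

cut after 12 events: linearizable; cut after 13 events (op2 responds, time 13): not linearizable
every one of the 24 real-time-consistent orders over 6 completed queue ops fails the sequential spec
including or dropping the 1 pending operation (op7) in any combination fails
sample order op1, op2, op3, op4, op5, op6 (pending dropped) stalls at step 2 — op2 poll() → empty has no legal effect
sample order op1, op3, op2, op4, op5, op6 (pending dropped) stalls at step 2 — op3 poll() → empty has no legal effect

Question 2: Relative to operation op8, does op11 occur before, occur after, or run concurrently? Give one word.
after

op11 spans [20,22], op8 spans [15,16]
resp(op8)=16 < inv(op11)=20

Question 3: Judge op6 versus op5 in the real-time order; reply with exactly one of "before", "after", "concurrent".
after

op6 spans [10,11], op5 spans [7,9]
resp(op5)=9 < inv(op6)=10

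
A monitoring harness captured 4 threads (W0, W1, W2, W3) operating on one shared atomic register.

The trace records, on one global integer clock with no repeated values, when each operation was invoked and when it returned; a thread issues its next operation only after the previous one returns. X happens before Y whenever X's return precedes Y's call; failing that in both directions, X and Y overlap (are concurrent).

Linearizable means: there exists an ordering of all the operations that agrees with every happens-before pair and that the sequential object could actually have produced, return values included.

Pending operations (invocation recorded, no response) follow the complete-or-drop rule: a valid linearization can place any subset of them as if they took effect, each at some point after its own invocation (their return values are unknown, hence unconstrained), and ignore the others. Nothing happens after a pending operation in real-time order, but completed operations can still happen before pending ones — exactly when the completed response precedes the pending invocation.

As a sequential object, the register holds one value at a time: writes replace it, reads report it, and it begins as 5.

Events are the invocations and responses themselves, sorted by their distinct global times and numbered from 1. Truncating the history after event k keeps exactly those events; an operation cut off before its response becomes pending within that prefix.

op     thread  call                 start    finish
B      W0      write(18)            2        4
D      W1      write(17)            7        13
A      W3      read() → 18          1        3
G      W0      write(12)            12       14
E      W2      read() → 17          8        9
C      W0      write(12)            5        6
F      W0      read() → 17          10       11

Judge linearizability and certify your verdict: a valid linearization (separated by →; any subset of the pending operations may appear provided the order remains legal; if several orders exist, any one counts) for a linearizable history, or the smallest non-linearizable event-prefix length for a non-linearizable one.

linearizable — witness: B → A → C → D → E → F → G

step 1: B write(18) — value 18
step 2: A read() → 18 — value 18
step 3: C write(12) — value 12
step 4: D write(17) — value 17
step 5: E read() → 17 — value 17
step 6: F read() → 17 — value 17
step 7: G write(12) — value 12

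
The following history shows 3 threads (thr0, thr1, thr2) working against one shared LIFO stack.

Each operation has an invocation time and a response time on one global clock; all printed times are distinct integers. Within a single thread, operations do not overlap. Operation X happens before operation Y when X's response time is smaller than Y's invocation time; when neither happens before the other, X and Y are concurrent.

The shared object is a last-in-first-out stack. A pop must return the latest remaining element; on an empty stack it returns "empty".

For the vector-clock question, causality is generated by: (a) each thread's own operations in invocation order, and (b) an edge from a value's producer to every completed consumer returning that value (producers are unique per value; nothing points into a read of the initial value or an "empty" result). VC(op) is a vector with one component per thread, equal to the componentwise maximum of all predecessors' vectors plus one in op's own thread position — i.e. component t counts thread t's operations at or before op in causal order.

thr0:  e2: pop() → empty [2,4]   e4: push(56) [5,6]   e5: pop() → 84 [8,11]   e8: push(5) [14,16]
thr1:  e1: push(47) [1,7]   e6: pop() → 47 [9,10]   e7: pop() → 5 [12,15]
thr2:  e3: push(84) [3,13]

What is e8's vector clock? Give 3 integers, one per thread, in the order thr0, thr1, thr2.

(4, 0, 1)

no predecessors for e3 (invoked 3): thr2 increments from zero → (0, 0, 1)
no predecessors for e1 (invoked 1): thr1 increments from zero → (0, 1, 0)
no predecessors for e2 (invoked 2): thr0 increments from zero → (1, 0, 0)
merge at e6 (invoked 9): VC(e1)=(0, 1, 0), own-thread bump on thr1 → (0, 2, 0)
merge at e4 (invoked 5): VC(e2)=(1, 0, 0), own-thread bump on thr0 → (2, 0, 0)
merge at e5 (invoked 8): VC(e3)=(0, 0, 1), VC(e4)=(2, 0, 0), own-thread bump on thr0 → (3, 0, 1)
merge at e8 (invoked 14): VC(e5)=(3, 0, 1), own-thread bump on thr0 → (4, 0, 1)
merge at e7 (invoked 12): VC(e6)=(0, 2, 0), VC(e8)=(4, 0, 1), own-thread bump on thr1 → (4, 3, 1)
target: VC(e8) = (4, 0, 1)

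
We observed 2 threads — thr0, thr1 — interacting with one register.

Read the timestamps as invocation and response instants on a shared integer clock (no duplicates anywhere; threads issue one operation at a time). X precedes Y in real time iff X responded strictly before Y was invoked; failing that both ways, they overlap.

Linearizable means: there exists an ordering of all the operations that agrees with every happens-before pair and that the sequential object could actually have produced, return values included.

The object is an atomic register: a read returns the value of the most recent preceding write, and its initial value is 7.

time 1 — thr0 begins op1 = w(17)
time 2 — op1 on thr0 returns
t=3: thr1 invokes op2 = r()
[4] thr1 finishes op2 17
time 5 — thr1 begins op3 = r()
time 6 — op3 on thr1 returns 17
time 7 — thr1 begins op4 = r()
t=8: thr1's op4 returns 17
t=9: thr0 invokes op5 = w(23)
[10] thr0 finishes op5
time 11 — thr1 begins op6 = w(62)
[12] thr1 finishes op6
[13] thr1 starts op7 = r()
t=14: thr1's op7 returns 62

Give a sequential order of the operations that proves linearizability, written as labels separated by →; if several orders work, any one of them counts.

op1 → op2 → op3 → op4 → op5 → op6 → op7

1. op1 w(17), leaving value 17
2. op2 r() → 17, leaving value 17
3. op3 r() → 17, leaving value 17
4. op4 r() → 17, leaving value 17
5. op5 w(23), leaving value 23
6. op6 w(62), leaving value 62
7. op7 r() → 62, leaving value 62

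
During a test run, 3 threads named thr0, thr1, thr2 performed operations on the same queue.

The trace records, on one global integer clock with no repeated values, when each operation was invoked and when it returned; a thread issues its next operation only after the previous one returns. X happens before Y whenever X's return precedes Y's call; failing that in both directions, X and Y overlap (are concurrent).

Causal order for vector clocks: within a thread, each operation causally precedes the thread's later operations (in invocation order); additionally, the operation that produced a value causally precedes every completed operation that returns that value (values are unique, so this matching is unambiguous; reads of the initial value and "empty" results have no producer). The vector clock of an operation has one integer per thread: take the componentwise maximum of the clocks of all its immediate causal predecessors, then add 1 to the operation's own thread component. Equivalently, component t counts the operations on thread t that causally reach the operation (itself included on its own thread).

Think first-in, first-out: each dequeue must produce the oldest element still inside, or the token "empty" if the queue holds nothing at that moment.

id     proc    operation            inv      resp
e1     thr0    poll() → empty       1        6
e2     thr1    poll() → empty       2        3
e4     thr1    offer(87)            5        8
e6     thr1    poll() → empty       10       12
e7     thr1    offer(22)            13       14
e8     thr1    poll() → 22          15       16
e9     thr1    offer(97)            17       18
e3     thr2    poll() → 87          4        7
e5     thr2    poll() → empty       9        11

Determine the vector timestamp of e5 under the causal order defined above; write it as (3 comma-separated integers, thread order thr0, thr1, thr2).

no predecessors for e2 (invoked 2): thr1 increments from zero → (0, 1, 0)
no predecessors for e1 (invoked 1): thr0 increments from zero → (1, 0, 0)
invoked at 5, e4 merges VC(e2)=(0, 1, 0) and bumps thr1's slot → (0, 2, 0)
invoked at 4, e3 merges VC(e4)=(0, 2, 0) and bumps thr2's slot → (0, 2, 1)
invoked at 10, e6 merges VC(e4)=(0, 2, 0) and bumps thr1's slot → (0, 3, 0)
invoked at 9, e5 merges VC(e3)=(0, 2, 1) and bumps thr2's slot → (0, 2, 2)
invoked at 13, e7 merges VC(e6)=(0, 3, 0) and bumps thr1's slot → (0, 4, 0)
invoked at 15, e8 merges VC(e7)=(0, 4, 0) and bumps thr1's slot → (0, 5, 0)
invoked at 17, e9 merges VC(e8)=(0, 5, 0) and bumps thr1's slot → (0, 6, 0)
target: VC(e5) = (0, 2, 2)

(0, 2, 2)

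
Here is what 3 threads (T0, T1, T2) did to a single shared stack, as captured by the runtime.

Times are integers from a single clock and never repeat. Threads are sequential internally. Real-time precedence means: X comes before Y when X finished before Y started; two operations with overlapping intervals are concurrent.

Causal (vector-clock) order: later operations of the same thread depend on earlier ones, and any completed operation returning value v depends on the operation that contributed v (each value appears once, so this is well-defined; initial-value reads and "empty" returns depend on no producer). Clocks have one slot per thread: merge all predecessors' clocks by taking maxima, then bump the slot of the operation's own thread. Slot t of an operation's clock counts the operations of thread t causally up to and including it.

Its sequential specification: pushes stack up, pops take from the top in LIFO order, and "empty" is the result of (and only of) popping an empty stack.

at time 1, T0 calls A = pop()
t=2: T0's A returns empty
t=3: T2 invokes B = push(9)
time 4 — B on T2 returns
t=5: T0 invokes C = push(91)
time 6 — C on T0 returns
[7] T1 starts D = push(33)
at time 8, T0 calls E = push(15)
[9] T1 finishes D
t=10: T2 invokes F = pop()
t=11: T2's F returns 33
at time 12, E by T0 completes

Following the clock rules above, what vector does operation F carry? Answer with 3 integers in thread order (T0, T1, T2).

no predecessors for B (invoked 3): T2 increments from zero → (0, 0, 1)
no predecessors for D (invoked 7): T1 increments from zero → (0, 1, 0)
no predecessors for A (invoked 1): T0 increments from zero → (1, 0, 0)
VC(C, invoked at 5): max of VC(A)=(1, 0, 0), then +1 on thread T0 → (2, 0, 0)
VC(F, invoked at 10): max of VC(B)=(0, 0, 1), VC(D)=(0, 1, 0), then +1 on thread T2 → (0, 1, 2)
VC(E, invoked at 8): max of VC(C)=(2, 0, 0), then +1 on thread T0 → (3, 0, 0)
target: VC(F) = (0, 1, 2)

(0, 1, 2)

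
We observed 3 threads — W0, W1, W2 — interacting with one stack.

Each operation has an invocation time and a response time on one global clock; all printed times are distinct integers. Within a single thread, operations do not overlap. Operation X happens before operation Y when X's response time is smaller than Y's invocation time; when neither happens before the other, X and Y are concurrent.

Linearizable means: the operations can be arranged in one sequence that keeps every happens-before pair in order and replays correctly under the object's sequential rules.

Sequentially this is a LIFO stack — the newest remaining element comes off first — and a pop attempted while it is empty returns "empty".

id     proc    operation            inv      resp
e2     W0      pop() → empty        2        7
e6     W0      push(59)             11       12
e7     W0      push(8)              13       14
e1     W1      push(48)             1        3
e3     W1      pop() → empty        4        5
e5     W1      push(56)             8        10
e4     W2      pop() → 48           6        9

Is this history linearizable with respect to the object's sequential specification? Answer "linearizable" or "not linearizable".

not linearizable

prefix check: 1..6 passes, 1..7 fails once e2's time-7 response joins
every one of the 3 real-time-consistent orders over 3 completed stack ops fails the sequential spec
including or dropping the 1 pending operation (e4) in any combination fails
sample order e1, e2, e3 (pending dropped) stalls at step 2 — e2 pop() → empty has no legal effect
sample order e1, e3, e2 (pending dropped) stalls at step 2 — e3 pop() → empty has no legal effect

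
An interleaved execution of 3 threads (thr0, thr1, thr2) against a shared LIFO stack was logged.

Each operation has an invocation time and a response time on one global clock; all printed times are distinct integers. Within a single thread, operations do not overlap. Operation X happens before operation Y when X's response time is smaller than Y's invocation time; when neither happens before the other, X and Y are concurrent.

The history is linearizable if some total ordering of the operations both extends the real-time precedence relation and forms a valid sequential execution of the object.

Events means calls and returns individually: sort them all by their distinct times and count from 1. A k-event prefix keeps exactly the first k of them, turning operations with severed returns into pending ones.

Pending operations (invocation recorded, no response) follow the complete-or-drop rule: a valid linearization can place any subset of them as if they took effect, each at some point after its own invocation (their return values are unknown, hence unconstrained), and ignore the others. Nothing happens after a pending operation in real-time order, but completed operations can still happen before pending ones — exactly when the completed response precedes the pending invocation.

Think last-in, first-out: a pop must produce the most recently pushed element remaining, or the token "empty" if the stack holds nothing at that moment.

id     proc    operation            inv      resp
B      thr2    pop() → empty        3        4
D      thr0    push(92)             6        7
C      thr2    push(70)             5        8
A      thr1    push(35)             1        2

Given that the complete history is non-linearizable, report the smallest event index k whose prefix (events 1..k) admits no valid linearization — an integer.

events 1..3 are still linearizable — one witness is A:
step 1: A push(35) — stack <35>
at event 4 (B's time-4 response) nothing linearizes any more
for example A, B fails at step 2: B pop() → empty is not legal there

4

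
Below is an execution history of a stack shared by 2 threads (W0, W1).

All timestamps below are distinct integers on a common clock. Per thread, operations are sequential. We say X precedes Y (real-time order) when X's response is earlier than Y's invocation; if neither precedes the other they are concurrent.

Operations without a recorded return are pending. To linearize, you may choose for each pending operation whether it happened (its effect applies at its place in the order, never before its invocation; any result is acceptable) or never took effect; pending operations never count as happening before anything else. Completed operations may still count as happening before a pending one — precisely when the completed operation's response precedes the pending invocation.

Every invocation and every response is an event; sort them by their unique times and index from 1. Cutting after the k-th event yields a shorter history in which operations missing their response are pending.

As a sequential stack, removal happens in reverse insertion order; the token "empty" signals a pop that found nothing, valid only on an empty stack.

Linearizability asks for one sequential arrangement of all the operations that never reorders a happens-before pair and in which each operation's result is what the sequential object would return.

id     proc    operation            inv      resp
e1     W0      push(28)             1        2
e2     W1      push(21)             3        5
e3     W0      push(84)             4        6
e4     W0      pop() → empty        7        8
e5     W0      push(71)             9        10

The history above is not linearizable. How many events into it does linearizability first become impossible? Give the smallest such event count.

events 1..7 are still linearizable — one witness is e1, e2, e3:
step 1: e1 push(28) — stack <28>
step 2: e2 push(21) — stack <28,21>
step 3: e3 push(84) — stack <28,21,84>
adding event 8 (e4 responds at 8) leaves no legal real-time order
for example e1, e2, e3, e4 fails at step 4: e4 pop() → empty is not legal there
for example e1, e3, e2, e4 fails at step 4: e4 pop() → empty is not legal there

8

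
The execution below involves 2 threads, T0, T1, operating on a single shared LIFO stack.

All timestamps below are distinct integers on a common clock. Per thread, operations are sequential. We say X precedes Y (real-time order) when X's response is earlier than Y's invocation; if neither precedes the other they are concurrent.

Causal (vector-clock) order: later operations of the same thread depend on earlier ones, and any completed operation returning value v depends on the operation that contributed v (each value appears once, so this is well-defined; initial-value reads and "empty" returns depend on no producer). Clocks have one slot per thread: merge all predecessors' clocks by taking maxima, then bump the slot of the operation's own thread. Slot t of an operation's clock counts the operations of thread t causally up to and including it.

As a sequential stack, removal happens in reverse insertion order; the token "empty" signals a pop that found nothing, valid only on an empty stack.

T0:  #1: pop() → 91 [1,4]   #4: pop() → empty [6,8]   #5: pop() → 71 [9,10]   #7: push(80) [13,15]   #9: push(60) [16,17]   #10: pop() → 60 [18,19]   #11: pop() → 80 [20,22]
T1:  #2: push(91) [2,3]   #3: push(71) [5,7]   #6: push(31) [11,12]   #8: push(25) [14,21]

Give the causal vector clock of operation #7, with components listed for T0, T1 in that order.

invoked at 2, #2 has no predecessors; its own T1 bump gives (0, 1)
#3 (invocation 5): componentwise max over VC(#2)=(0, 1), +1 at T1, giving (0, 2)
#1 (invocation 1): componentwise max over VC(#2)=(0, 1), +1 at T0, giving (1, 1)
#6 (invocation 11): componentwise max over VC(#3)=(0, 2), +1 at T1, giving (0, 3)
#4 (invocation 6): componentwise max over VC(#1)=(1, 1), +1 at T0, giving (2, 1)
#8 (invocation 14): componentwise max over VC(#6)=(0, 3), +1 at T1, giving (0, 4)
#5 (invocation 9): componentwise max over VC(#3)=(0, 2), VC(#4)=(2, 1), +1 at T0, giving (3, 2)
#7 (invocation 13): componentwise max over VC(#5)=(3, 2), +1 at T0, giving (4, 2)
#9 (invocation 16): componentwise max over VC(#7)=(4, 2), +1 at T0, giving (5, 2)
#10 (invocation 18): componentwise max over VC(#9)=(5, 2), +1 at T0, giving (6, 2)
#11 (invocation 20): componentwise max over VC(#7)=(4, 2), VC(#10)=(6, 2), +1 at T0, giving (7, 2)
target: VC(#7) = (4, 2)

(4, 2)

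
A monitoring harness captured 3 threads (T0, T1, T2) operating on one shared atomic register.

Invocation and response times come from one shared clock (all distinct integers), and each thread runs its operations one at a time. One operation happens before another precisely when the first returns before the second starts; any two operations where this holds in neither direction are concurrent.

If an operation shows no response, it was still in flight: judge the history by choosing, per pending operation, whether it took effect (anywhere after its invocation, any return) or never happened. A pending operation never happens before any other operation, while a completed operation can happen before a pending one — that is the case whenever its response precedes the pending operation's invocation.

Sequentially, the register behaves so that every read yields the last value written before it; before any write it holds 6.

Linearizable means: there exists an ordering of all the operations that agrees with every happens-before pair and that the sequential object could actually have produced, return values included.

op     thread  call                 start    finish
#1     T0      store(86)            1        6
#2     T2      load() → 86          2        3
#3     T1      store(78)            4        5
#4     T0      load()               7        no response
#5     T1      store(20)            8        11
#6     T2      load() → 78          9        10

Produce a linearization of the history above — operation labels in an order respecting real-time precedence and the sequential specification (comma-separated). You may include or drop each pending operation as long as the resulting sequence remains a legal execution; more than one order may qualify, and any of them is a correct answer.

#1, #2, #3, #4, #6, #5

1. #1 store(86), leaving value 86
2. #2 load() → 86, leaving value 86
3. #3 store(78), leaving value 78
4. #4 load() (pending, included), leaving value 78
5. #6 load() → 78, leaving value 78
6. #5 store(20), leaving value 20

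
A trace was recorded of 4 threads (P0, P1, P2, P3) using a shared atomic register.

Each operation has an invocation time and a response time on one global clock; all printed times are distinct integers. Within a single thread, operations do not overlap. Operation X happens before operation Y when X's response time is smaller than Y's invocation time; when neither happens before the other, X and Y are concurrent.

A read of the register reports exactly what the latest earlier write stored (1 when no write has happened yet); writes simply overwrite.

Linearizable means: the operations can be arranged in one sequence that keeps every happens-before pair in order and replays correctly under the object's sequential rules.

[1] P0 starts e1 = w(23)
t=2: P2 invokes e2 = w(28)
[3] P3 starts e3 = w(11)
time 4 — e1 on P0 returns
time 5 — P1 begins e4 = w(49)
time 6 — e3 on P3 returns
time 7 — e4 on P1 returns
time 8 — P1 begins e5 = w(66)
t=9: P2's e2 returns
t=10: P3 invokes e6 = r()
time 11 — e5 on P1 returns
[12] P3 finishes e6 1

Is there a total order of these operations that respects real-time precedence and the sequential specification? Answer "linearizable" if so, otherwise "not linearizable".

cut after 11 events: linearizable; cut after 12 events (e6 responds, time 12): not linearizable
6 completed operations, 27 real-time-consistent orders — every atomic register replay fails
take e1, e2, e3, e4, e5, e6: step 6 already fails, because e6 r() → 1 cannot occur there
take e1, e2, e3, e4, e6, e5: step 5 already fails, because e6 r() → 1 cannot occur there

not linearizable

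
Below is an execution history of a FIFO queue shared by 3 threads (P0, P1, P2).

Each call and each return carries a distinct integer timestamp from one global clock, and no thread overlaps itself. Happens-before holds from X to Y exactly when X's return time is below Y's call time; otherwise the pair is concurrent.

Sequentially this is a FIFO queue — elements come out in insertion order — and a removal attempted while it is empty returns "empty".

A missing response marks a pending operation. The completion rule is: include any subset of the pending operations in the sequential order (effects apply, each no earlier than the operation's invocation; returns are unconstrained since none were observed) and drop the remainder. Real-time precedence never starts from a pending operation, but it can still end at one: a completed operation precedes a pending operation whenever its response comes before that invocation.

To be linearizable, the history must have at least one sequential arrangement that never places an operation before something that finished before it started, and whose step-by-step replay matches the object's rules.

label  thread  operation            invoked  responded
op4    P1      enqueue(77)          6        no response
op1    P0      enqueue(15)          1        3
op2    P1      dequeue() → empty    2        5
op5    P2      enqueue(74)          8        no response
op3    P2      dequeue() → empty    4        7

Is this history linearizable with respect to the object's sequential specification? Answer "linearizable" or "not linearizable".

cut after 6 events: linearizable; cut after 7 events (op3 responds, time 7): not linearizable
3 completed operations, 3 real-time-consistent orders — every FIFO queue replay fails
including or dropping the 1 pending operation (op4) in any combination fails
take op1, op2, op3 (pending dropped): step 2 already fails, because op2 dequeue() → empty cannot occur there
take op1, op3, op2 (pending dropped): step 2 already fails, because op3 dequeue() → empty cannot occur there

not linearizable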